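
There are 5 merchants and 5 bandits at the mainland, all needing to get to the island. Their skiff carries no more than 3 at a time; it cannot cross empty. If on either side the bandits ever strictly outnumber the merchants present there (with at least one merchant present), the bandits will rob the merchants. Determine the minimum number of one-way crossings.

11

Counting alone: each trip to the island takes at most 3 across and each return brings at least 1 back, so after t trips out (and t−1 returns) at most 3t − (t−1) of the 10 are across; that first reaches 10 at t = 5, so at least 9 crossings are needed.
The safety rule pushes this higher. Following every safe sequence of crossings, the most of the 10 that can be at the island as the skiff arrives there on crossing 9 is 9 — never all 10.
So no plan with fewer than 11 crossings exists, and this one achieves 11:
1. 2 bandits → the island.  (the mainland: 5M 3B; the island: 0M 2B)
2. 1 bandit ← the mainland.  (the mainland: 5M 4B; the island: 0M 1B)
3. 3 bandits → the island.  (the mainland: 5M 1B; the island: 0M 4B)
4. 1 bandit ← the mainland.  (the mainland: 5M 2B; the island: 0M 3B)
5. 3 merchants → the island.  (the mainland: 2M 2B; the island: 3M 3B)
6. 1 merchant and 1 bandit ← the mainland.  (the mainland: 3M 3B; the island: 2M 2B)
7. 3 merchants → the island.  (the mainland: 0M 3B; the island: 5M 2B)
8. 1 bandit ← the mainland.  (the mainland: 0M 4B; the island: 5M 1B)
9. 2 bandits → the island.  (the mainland: 0M 2B; the island: 5M 3B)
10. 1 bandit ← the mainland.  (the mainland: 0M 3B; the island: 5M 2B)
11. 3 bandits → the island.  (the mainland: 0M 0B; the island: 5M 5B)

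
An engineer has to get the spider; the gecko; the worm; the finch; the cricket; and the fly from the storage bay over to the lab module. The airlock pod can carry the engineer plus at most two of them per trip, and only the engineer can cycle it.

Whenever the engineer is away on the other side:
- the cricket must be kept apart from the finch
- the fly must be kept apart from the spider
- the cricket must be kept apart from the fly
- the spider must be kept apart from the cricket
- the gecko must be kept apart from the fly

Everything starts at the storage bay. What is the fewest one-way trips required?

Counting alone: the engineer can take at most 2 across per trip to the lab module, so moving all 6 needs at least 3 loaded trips out, with a return between consecutive ones — at least 5 crossings.
The safety rule pushes this higher. Following every safe sequence of crossings, the most of the 6 that can be at the lab module as the airlock pod arrives there on crossings 5, 7 is 4, 5 respectively — never all 6.
So no plan with fewer than 9 crossings exists, and this one achieves 9:
1. Engineer goes to the lab module with the cricket and the fly.  [the storage bay: the finch, the gecko, the spider, the worm | the lab module: the cricket, the fly]
2. Engineer goes back to the storage bay with the cricket.  [the storage bay: the cricket, the finch, the gecko, the spider, the worm | the lab module: the fly]
3. Engineer goes to the lab module with the finch and the spider.  [the storage bay: the cricket, the gecko, the worm | the lab module: the finch, the fly, the spider]
4. Engineer goes back to the storage bay with the spider.  [the storage bay: the cricket, the gecko, the spider, the worm | the lab module: the finch, the fly]
5. Engineer goes to the lab module with the gecko and the spider.  [the storage bay: the cricket, the worm | the lab module: the finch, the fly, the gecko, the spider]
6. Engineer goes back to the storage bay with the fly.  [the storage bay: the cricket, the fly, the worm | the lab module: the finch, the gecko, the spider]
7. Engineer goes to the lab module with the cricket and the worm.  [the storage bay: the fly | the lab module: the cricket, the finch, the gecko, the spider, the worm]
8. Engineer goes back to the storage bay with the cricket.  [the storage bay: the cricket, the fly | the lab module: the finch, the gecko, the spider, the worm]
9. Engineer goes to the lab module with the cricket and the fly.  [the storage bay: — | the lab module: the cricket, the finch, the fly, the gecko, the spider, the worm]

9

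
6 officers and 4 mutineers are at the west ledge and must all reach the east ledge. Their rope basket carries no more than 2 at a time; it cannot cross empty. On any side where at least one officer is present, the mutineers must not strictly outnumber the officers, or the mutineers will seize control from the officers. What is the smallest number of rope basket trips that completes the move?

17

Counting alone: each trip to the east ledge takes at most 2 across and each return brings at least 1 back, so after t trips out (and t−1 returns) at most 2t − (t−1) of the 10 are across; that first reaches 10 at t = 9, so at least 17 crossings are needed.
The plan below uses exactly 17 crossings, so it is optimal:
1. 2 mutineers → the east ledge.  (the west ledge: 6O 2M; the east ledge: 0O 2M)
2. 1 mutineer ← the west ledge.  (the west ledge: 6O 3M; the east ledge: 0O 1M)
3. 2 mutineers → the east ledge.  (the west ledge: 6O 1M; the east ledge: 0O 3M)
4. 1 mutineer ← the west ledge.  (the west ledge: 6O 2M; the east ledge: 0O 2M)
5. 2 officers → the east ledge.  (the west ledge: 4O 2M; the east ledge: 2O 2M)
6. 1 mutineer ← the west ledge.  (the west ledge: 4O 3M; the east ledge: 2O 1M)
7. 1 officer and 1 mutineer → the east ledge.  (the west ledge: 3O 2M; the east ledge: 3O 2M)
8. 1 mutineer ← the west ledge.  (the west ledge: 3O 3M; the east ledge: 3O 1M)
9. 2 mutineers → the east ledge.  (the west ledge: 3O 1M; the east ledge: 3O 3M)
10. 1 mutineer ← the west ledge.  (the west ledge: 3O 2M; the east ledge: 3O 2M)
11. 1 officer and 1 mutineer → the east ledge.  (the west ledge: 2O 1M; the east ledge: 4O 3M)
12. 1 mutineer ← the west ledge.  (the west ledge: 2O 2M; the east ledge: 4O 2M)
13. 2 mutineers → the east ledge.  (the west ledge: 2O 0M; the east ledge: 4O 4M)
14. 1 mutineer ← the west ledge.  (the west ledge: 2O 1M; the east ledge: 4O 3M)
15. 1 officer and 1 mutineer → the east ledge.  (the west ledge: 1O 0M; the east ledge: 5O 4M)
16. 1 mutineer ← the west ledge.  (the west ledge: 1O 1M; the east ledge: 5O 3M)
17. 1 officer and 1 mutineer → the east ledge.  (the west ledge: 0O 0M; the east ledge: 6O 4M)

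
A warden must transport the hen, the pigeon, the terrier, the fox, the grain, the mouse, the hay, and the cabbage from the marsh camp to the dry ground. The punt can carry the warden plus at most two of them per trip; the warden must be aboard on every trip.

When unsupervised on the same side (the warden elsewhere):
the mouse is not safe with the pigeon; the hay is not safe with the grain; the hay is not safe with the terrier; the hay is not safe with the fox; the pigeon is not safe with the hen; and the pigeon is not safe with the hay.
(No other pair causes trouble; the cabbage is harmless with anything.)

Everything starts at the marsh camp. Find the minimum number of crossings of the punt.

11

Counting alone: the warden can take at most 2 across per trip to the dry ground, so moving all 8 needs at least 4 loaded trips out, with a return between consecutive ones — at least 7 crossings.
The safety rule pushes this higher. Following every safe sequence of crossings, the most of the 8 that can be at the dry ground as the punt arrives there on crossings 7, 9 is 6, 7 respectively — never all 8.
So no plan with fewer than 11 crossings exists, and this one achieves 11:
1. Warden goes to the dry ground with the hay and the pigeon.
2. Warden goes back to the marsh camp with the pigeon.
3. Warden goes to the dry ground with the hen and the pigeon.
4. Warden goes back to the marsh camp with the pigeon.
5. Warden goes to the dry ground with the cabbage and the mouse.
6. Warden goes back to the marsh camp alone.
7. Warden goes to the dry ground with the fox and the terrier.
8. Warden goes back to the marsh camp with the hay.
9. Warden goes to the dry ground with the grain and the pigeon.
10. Warden goes back to the marsh camp with the pigeon.
11. Warden goes to the dry ground with the hay and the pigeon.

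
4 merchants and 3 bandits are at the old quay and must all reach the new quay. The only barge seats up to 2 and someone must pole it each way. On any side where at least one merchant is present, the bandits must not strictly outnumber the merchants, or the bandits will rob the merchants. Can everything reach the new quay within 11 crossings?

Yes

Yes — this plan uses 11 crossings (≤ 11):
1. 2 bandits → the new quay.  (the old quay: 4M 1B; the new quay: 0M 2B)
2. 1 bandit ← the old quay.  (the old quay: 4M 2B; the new quay: 0M 1B)
3. 2 bandits → the new quay.  (the old quay: 4M 0B; the new quay: 0M 3B)
4. 1 bandit ← the old quay.  (the old quay: 4M 1B; the new quay: 0M 2B)
5. 2 merchants → the new quay.  (the old quay: 2M 1B; the new quay: 2M 2B)
6. 1 bandit ← the old quay.  (the old quay: 2M 2B; the new quay: 2M 1B)
7. 1 merchant and 1 bandit → the new quay.  (the old quay: 1M 1B; the new quay: 3M 2B)
8. 1 merchant ← the old quay.  (the old quay: 2M 1B; the new quay: 2M 2B)
9. 1 merchant and 1 bandit → the new quay.  (the old quay: 1M 0B; the new quay: 3M 3B)
10. 1 bandit ← the old quay.  (the old quay: 1M 1B; the new quay: 3M 2B)
11. 1 merchant and 1 bandit → the new quay.  (the old quay: 0M 0B; the new quay: 4M 3B)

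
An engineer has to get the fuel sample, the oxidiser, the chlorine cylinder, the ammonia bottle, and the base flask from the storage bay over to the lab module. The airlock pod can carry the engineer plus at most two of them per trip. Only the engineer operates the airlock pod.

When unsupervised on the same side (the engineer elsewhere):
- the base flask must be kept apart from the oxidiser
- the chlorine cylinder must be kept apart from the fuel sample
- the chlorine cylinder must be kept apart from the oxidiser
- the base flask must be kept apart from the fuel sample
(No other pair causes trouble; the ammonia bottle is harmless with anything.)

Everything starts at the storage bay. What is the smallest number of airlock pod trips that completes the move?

5

Counting alone: the engineer can take at most 2 across per trip to the lab module, so moving all 5 needs at least 3 loaded trips out, with a return between consecutive ones — at least 5 crossings.
The plan below uses exactly 5 crossings, so it is optimal:
1. Engineer goes to the lab module with the fuel sample and the oxidiser.  [the storage bay: the ammonia bottle, the base flask, the chlorine cylinder | the lab module: the fuel sample, the oxidiser]
2. Engineer goes back to the storage bay alone.  [the storage bay: the ammonia bottle, the base flask, the chlorine cylinder | the lab module: the fuel sample, the oxidiser]
3. Engineer goes to the lab module with the ammonia bottle.  [the storage bay: the base flask, the chlorine cylinder | the lab module: the ammonia bottle, the fuel sample, the oxidiser]
4. Engineer goes back to the storage bay alone.  [the storage bay: the base flask, the chlorine cylinder | the lab module: the ammonia bottle, the fuel sample, the oxidiser]
5. Engineer goes to the lab module with the base flask and the chlorine cylinder.  [the storage bay: — | the lab module: the ammonia bottle, the base flask, the chlorine cylinder, the fuel sample, the oxidiser]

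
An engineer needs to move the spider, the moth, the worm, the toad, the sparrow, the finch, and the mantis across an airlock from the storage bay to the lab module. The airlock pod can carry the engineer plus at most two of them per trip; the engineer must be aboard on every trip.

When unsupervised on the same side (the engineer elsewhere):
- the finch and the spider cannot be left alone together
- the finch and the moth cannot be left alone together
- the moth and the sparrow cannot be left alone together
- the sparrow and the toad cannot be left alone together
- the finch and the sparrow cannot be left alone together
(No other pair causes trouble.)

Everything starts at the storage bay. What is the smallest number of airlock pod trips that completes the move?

11

Counting alone: the engineer can take at most 2 across per trip to the lab module, so moving all 7 needs at least 4 loaded trips out, with a return between consecutive ones — at least 7 crossings.
The safety rule pushes this higher. Following every safe sequence of crossings, the most of the 7 that can be at the lab module as the airlock pod arrives there on crossings 7, 9 is 5, 6 respectively — never all 7.
So no plan with fewer than 11 crossings exists, and this one achieves 11:
1. Engineer goes to the lab module with the finch and the sparrow.
2. Engineer goes back to the storage bay with the sparrow.
3. Engineer goes to the lab module with the sparrow and the spider.
4. Engineer goes back to the storage bay with the finch.
5. Engineer goes to the lab module with the moth and the worm.
6. Engineer goes back to the storage bay with the moth.
7. Engineer goes to the lab module with the moth and the toad.
8. Engineer goes back to the storage bay with the sparrow.
9. Engineer goes to the lab module with the mantis and the sparrow.
10. Engineer goes back to the storage bay with the sparrow.
11. Engineer goes to the lab module with the finch and the sparrow.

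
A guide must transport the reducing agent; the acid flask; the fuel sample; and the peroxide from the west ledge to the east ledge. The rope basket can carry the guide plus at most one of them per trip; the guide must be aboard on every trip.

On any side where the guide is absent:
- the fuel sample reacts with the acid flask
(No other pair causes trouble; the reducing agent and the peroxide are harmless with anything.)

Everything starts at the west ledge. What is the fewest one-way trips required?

7

Counting alone: the guide can take at most 1 across per trip to the east ledge, so moving all 4 needs at least 4 loaded trips out, with a return between consecutive ones — at least 7 crossings.
The plan below uses exactly 7 crossings, so it is optimal:
1. Guide goes to the east ledge with the acid flask.  [the west ledge: the fuel sample, the peroxide, the reducing agent | the east ledge: the acid flask]
2. Guide goes back to the west ledge alone.  [the west ledge: the fuel sample, the peroxide, the reducing agent | the east ledge: the acid flask]
3. Guide goes to the east ledge with the reducing agent.  [the west ledge: the fuel sample, the peroxide | the east ledge: the acid flask, the reducing agent]
4. Guide goes back to the west ledge alone.  [the west ledge: the fuel sample, the peroxide | the east ledge: the acid flask, the reducing agent]
5. Guide goes to the east ledge with the peroxide.  [the west ledge: the fuel sample | the east ledge: the acid flask, the peroxide, the reducing agent]
6. Guide goes back to the west ledge alone.  [the west ledge: the fuel sample | the east ledge: the acid flask, the peroxide, the reducing agent]
7. Guide goes to the east ledge with the fuel sample.  [the west ledge: — | the east ledge: the acid flask, the fuel sample, the peroxide, the reducing agent]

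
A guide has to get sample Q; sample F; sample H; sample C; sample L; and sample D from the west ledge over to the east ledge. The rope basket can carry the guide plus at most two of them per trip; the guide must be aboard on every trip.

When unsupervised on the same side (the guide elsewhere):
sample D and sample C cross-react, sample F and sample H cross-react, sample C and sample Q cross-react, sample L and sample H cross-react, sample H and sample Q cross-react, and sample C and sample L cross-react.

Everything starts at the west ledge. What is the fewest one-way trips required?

Counting alone: the guide can take at most 2 across per trip to the east ledge, so moving all 6 needs at least 3 loaded trips out, with a return between consecutive ones — at least 5 crossings.
The safety rule pushes this higher. Following every safe sequence of crossings, the most of the 6 that can be at the east ledge as the rope basket arrives there on crossing 5 is 4 — never all 6.
So no plan with fewer than 7 crossings exists, and this one achieves 7:
1. Guide goes to the east ledge with sample C and sample H.  [the west ledge: sample D, sample F, sample L, sample Q | the east ledge: sample C, sample H]
2. Guide goes back to the west ledge alone.  [the west ledge: sample D, sample F, sample L, sample Q | the east ledge: sample C, sample H]
3. Guide goes to the east ledge with sample F and sample Q.  [the west ledge: sample D, sample L | the east ledge: sample C, sample F, sample H, sample Q]
4. Guide goes back to the west ledge with sample C and sample H.  [the west ledge: sample C, sample D, sample H, sample L | the east ledge: sample F, sample Q]
5. Guide goes to the east ledge with sample D and sample L.  [the west ledge: sample C, sample H | the east ledge: sample D, sample F, sample L, sample Q]
6. Guide goes back to the west ledge alone.  [the west ledge: sample C, sample H | the east ledge: sample D, sample F, sample L, sample Q]
7. Guide goes to the east ledge with sample C and sample H.  [the west ledge: — | the east ledge: sample C, sample D, sample F, sample H, sample L, sample Q]

7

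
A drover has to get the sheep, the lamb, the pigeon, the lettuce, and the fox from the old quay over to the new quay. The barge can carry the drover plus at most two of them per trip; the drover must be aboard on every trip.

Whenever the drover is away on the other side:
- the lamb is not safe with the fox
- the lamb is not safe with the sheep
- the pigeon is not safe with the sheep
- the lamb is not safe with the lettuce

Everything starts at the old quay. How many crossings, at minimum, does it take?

5

Counting alone: the drover can take at most 2 across per trip to the new quay, so moving all 5 needs at least 3 loaded trips out, with a return between consecutive ones — at least 5 crossings.
The plan below uses exactly 5 crossings, so it is optimal:
1. Drover goes to the new quay with the lamb and the sheep.  [the old quay: the fox, the lettuce, the pigeon | the new quay: the lamb, the sheep]
2. Drover goes back to the old quay with the lamb.  [the old quay: the fox, the lamb, the lettuce, the pigeon | the new quay: the sheep]
3. Drover goes to the new quay with the fox and the lettuce.  [the old quay: the lamb, the pigeon | the new quay: the fox, the lettuce, the sheep]
4. Drover goes back to the old quay alone.  [the old quay: the lamb, the pigeon | the new quay: the fox, the lettuce, the sheep]
5. Drover goes to the new quay with the lamb and the pigeon.  [the old quay: — | the new quay: the fox, the lamb, the lettuce, the pigeon, the sheep]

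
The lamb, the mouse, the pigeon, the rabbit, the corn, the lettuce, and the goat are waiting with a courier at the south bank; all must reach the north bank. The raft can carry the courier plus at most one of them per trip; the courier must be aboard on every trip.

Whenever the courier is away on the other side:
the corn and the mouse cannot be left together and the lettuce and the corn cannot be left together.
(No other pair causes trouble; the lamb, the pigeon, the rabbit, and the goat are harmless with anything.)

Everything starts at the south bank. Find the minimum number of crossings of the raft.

Counting alone: the courier can take at most 1 across per trip to the north bank, so moving all 7 needs at least 7 loaded trips out, with a return between consecutive ones — at least 13 crossings.
The safety rule pushes this higher. Following every safe sequence of crossings, the most of the 7 that can be at the north bank as the raft arrives there on crossing 13 is 6 — never all 7.
So no plan with fewer than 15 crossings exists, and this one achieves 15:
1. Courier goes to the north bank with the corn.
2. Courier goes back to the south bank alone.
3. Courier goes to the north bank with the lamb.
4. Courier goes back to the south bank alone.
5. Courier goes to the north bank with the mouse.
6. Courier goes back to the south bank with the corn.
7. Courier goes to the north bank with the lettuce.
8. Courier goes back to the south bank alone.
9. Courier goes to the north bank with the pigeon.
10. Courier goes back to the south bank alone.
11. Courier goes to the north bank with the rabbit.
12. Courier goes back to the south bank alone.
13. Courier goes to the north bank with the goat.
14. Courier goes back to the south bank alone.
15. Courier goes to the north bank with the corn.

15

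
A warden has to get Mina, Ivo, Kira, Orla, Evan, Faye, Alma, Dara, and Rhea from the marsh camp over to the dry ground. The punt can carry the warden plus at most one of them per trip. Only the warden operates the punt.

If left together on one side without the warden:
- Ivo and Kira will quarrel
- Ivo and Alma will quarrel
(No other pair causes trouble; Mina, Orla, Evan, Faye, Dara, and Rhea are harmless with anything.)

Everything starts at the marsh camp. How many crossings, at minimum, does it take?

19

Counting alone: the warden can take at most 1 across per trip to the dry ground, so moving all 9 needs at least 9 loaded trips out, with a return between consecutive ones — at least 17 crossings.
The safety rule pushes this higher. Following every safe sequence of crossings, the most of the 9 that can be at the dry ground as the punt arrives there on crossing 17 is 8 — never all 9.
So no plan with fewer than 19 crossings exists, and this one achieves 19:
1. Warden goes to the dry ground with Ivo.
2. Warden goes back to the marsh camp alone.
3. Warden goes to the dry ground with Mina.
4. Warden goes back to the marsh camp alone.
5. Warden goes to the dry ground with Kira.
6. Warden goes back to the marsh camp with Ivo.
7. Warden goes to the dry ground with Alma.
8. Warden goes back to the marsh camp alone.
9. Warden goes to the dry ground with Orla.
10. Warden goes back to the marsh camp alone.
11. Warden goes to the dry ground with Evan.
12. Warden goes back to the marsh camp alone.
13. Warden goes to the dry ground with Faye.
14. Warden goes back to the marsh camp alone.
15. Warden goes to the dry ground with Dara.
16. Warden goes back to the marsh camp alone.
17. Warden goes to the dry ground with Rhea.
18. Warden goes back to the marsh camp alone.
19. Warden goes to the dry ground with Ivo.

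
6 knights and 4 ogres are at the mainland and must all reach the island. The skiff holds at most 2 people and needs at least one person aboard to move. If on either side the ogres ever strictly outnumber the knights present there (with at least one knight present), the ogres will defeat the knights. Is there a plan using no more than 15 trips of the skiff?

Counting alone: each trip to the island takes at most 2 across and each return brings at least 1 back, so after t trips out (and t−1 returns) at most 2t − (t−1) of the 10 are across; that first reaches 10 at t = 9, so at least 17 crossings are needed.
Since 15 < 17, 15 crossings cannot be enough. (The shortest complete plan in fact takes 17:)
1. 2 ogres → the island.  (the mainland: 6K 2O; the island: 0K 2O)
2. 1 ogre ← the mainland.  (the mainland: 6K 3O; the island: 0K 1O)
3. 2 ogres → the island.  (the mainland: 6K 1O; the island: 0K 3O)
4. 1 ogre ← the mainland.  (the mainland: 6K 2O; the island: 0K 2O)
5. 2 knights → the island.  (the mainland: 4K 2O; the island: 2K 2O)
6. 1 ogre ← the mainland.  (the mainland: 4K 3O; the island: 2K 1O)
7. 1 knight and 1 ogre → the island.  (the mainland: 3K 2O; the island: 3K 2O)
8. 1 ogre ← the mainland.  (the mainland: 3K 3O; the island: 3K 1O)
9. 2 ogres → the island.  (the mainland: 3K 1O; the island: 3K 3O)
10. 1 ogre ← the mainland.  (the mainland: 3K 2O; the island: 3K 2O)
11. 1 knight and 1 ogre → the island.  (the mainland: 2K 1O; the island: 4K 3O)
12. 1 ogre ← the mainland.  (the mainland: 2K 2O; the island: 4K 2O)
13. 2 ogres → the island.  (the mainland: 2K 0O; the island: 4K 4O)
14. 1 ogre ← the mainland.  (the mainland: 2K 1O; the island: 4K 3O)
15. 1 knight and 1 ogre → the island.  (the mainland: 1K 0O; the island: 5K 4O)
16. 1 ogre ← the mainland.  (the mainland: 1K 1O; the island: 5K 3O)
17. 1 knight and 1 ogre → the island.  (the mainland: 0K 0O; the island: 6K 4O)

No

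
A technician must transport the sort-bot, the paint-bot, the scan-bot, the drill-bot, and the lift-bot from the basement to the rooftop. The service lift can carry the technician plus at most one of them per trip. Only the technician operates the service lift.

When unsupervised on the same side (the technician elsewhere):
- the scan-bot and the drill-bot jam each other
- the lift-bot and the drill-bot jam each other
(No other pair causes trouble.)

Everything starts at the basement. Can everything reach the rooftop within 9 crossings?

No

Counting alone: the technician can take at most 1 across per trip to the rooftop, so moving all 5 needs at least 5 loaded trips out, with a return between consecutive ones — at least 9 crossings.
The safety rule pushes this higher. Following every safe sequence of crossings, the most of the 5 that can be at the rooftop as the service lift arrives there on crossing 9 is 4 — never all 5.
So the move cannot be finished within 9 crossings. (The shortest complete plan takes 11:)
1. Technician goes to the rooftop with the drill-bot.  [the basement: the lift-bot, the paint-bot, the scan-bot, the sort-bot | the rooftop: the drill-bot]
2. Technician goes back to the basement alone.  [the basement: the lift-bot, the paint-bot, the scan-bot, the sort-bot | the rooftop: the drill-bot]
3. Technician goes to the rooftop with the sort-bot.  [the basement: the lift-bot, the paint-bot, the scan-bot | the rooftop: the drill-bot, the sort-bot]
4. Technician goes back to the basement alone.  [the basement: the lift-bot, the paint-bot, the scan-bot | the rooftop: the drill-bot, the sort-bot]
5. Technician goes to the rooftop with the paint-bot.  [the basement: the lift-bot, the scan-bot | the rooftop: the drill-bot, the paint-bot, the sort-bot]
6. Technician goes back to the basement alone.  [the basement: the lift-bot, the scan-bot | the rooftop: the drill-bot, the paint-bot, the sort-bot]
7. Technician goes to the rooftop with the scan-bot.  [the basement: the lift-bot | the rooftop: the drill-bot, the paint-bot, the scan-bot, the sort-bot]
8. Technician goes back to the basement with the drill-bot.  [the basement: the drill-bot, the lift-bot | the rooftop: the paint-bot, the scan-bot, the sort-bot]
9. Technician goes to the rooftop with the lift-bot.  [the basement: the drill-bot | the rooftop: the lift-bot, the paint-bot, the scan-bot, the sort-bot]
10. Technician goes back to the basement alone.  [the basement: the drill-bot | the rooftop: the lift-bot, the paint-bot, the scan-bot, the sort-bot]
11. Technician goes to the rooftop with the drill-bot.  [the basement: — | the rooftop: the drill-bot, the lift-bot, the paint-bot, the scan-bot, the sort-bot]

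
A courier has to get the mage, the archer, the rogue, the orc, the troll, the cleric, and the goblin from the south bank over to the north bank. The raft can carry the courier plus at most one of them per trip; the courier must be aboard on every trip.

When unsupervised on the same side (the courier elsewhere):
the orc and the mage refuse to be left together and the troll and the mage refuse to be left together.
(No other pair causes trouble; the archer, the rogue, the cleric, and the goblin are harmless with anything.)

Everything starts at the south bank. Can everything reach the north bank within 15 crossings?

Yes

Yes — this plan uses 15 crossings (≤ 15):
1. Courier goes to the north bank with the mage.  [the south bank: the archer, the cleric, the goblin, the orc, the rogue, the troll | the north bank: the mage]
2. Courier goes back to the south bank alone.  [the south bank: the archer, the cleric, the goblin, the orc, the rogue, the troll | the north bank: the mage]
3. Courier goes to the north bank with the archer.  [the south bank: the cleric, the goblin, the orc, the rogue, the troll | the north bank: the archer, the mage]
4. Courier goes back to the south bank alone.  [the south bank: the cleric, the goblin, the orc, the rogue, the troll | the north bank: the archer, the mage]
5. Courier goes to the north bank with the rogue.  [the south bank: the cleric, the goblin, the orc, the troll | the north bank: the archer, the mage, the rogue]
6. Courier goes back to the south bank alone.  [the south bank: the cleric, the goblin, the orc, the troll | the north bank: the archer, the mage, the rogue]
7. Courier goes to the north bank with the orc.  [the south bank: the cleric, the goblin, the troll | the north bank: the archer, the mage, the orc, the rogue]
8. Courier goes back to the south bank with the mage.  [the south bank: the cleric, the goblin, the mage, the troll | the north bank: the archer, the orc, the rogue]
9. Courier goes to the north bank with the troll.  [the south bank: the cleric, the goblin, the mage | the north bank: the archer, the orc, the rogue, the troll]
10. Courier goes back to the south bank alone.  [the south bank: the cleric, the goblin, the mage | the north bank: the archer, the orc, the rogue, the troll]
11. Courier goes to the north bank with the cleric.  [the south bank: the goblin, the mage | the north bank: the archer, the cleric, the orc, the rogue, the troll]
12. Courier goes back to the south bank alone.  [the south bank: the goblin, the mage | the north bank: the archer, the cleric, the orc, the rogue, the troll]
13. Courier goes to the north bank with the goblin.  [the south bank: the mage | the north bank: the archer, the cleric, the goblin, the orc, the rogue, the troll]
14. Courier goes back to the south bank alone.  [the south bank: the mage | the north bank: the archer, the cleric, the goblin, the orc, the rogue, the troll]
15. Courier goes to the north bank with the mage.  [the south bank: — | the north bank: the archer, the cleric, the goblin, the mage, the orc, the rogue, the troll]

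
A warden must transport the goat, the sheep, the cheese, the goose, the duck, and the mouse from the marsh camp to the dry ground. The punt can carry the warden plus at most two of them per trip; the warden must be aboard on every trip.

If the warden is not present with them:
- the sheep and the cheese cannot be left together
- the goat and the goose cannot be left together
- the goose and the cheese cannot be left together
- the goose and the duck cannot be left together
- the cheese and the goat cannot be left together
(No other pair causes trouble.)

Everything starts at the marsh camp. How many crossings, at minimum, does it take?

Counting alone: the warden can take at most 2 across per trip to the dry ground, so moving all 6 needs at least 3 loaded trips out, with a return between consecutive ones — at least 5 crossings.
The safety rule pushes this higher. Following every safe sequence of crossings, the most of the 6 that can be at the dry ground as the punt arrives there on crossings 5, 7 is 4, 5 respectively — never all 6.
So no plan with fewer than 9 crossings exists, and this one achieves 9:
1. Warden goes to the dry ground with the cheese and the goose.
2. Warden goes back to the marsh camp with the cheese.
3. Warden goes to the dry ground with the goat and the sheep.
4. Warden goes back to the marsh camp with the goat.
5. Warden goes to the dry ground with the duck and the goat.
6. Warden goes back to the marsh camp with the goose.
7. Warden goes to the dry ground with the cheese and the mouse.
8. Warden goes back to the marsh camp with the cheese.
9. Warden goes to the dry ground with the cheese and the goose.

9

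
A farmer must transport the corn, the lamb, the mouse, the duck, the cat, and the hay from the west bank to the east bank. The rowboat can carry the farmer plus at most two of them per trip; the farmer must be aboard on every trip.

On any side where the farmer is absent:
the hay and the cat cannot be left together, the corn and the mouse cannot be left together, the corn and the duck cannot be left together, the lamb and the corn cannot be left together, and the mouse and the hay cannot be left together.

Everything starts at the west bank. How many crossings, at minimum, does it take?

7

Counting alone: the farmer can take at most 2 across per trip to the east bank, so moving all 6 needs at least 3 loaded trips out, with a return between consecutive ones — at least 5 crossings.
The safety rule pushes this higher. Following every safe sequence of crossings, the most of the 6 that can be at the east bank as the rowboat arrives there on crossing 5 is 5 — never all 6.
So no plan with fewer than 7 crossings exists, and this one achieves 7:
1. Farmer goes to the east bank with the corn and the hay.  [the west bank: the cat, the duck, the lamb, the mouse | the east bank: the corn, the hay]
2. Farmer goes back to the west bank alone.  [the west bank: the cat, the duck, the lamb, the mouse | the east bank: the corn, the hay]
3. Farmer goes to the east bank with the lamb and the mouse.  [the west bank: the cat, the duck | the east bank: the corn, the hay, the lamb, the mouse]
4. Farmer goes back to the west bank with the corn and the hay.  [the west bank: the cat, the corn, the duck, the hay | the east bank: the lamb, the mouse]
5. Farmer goes to the east bank with the cat and the duck.  [the west bank: the corn, the hay | the east bank: the cat, the duck, the lamb, the mouse]
6. Farmer goes back to the west bank alone.  [the west bank: the corn, the hay | the east bank: the cat, the duck, the lamb, the mouse]
7. Farmer goes to the east bank with the corn and the hay.  [the west bank: — | the east bank: the cat, the corn, the duck, the hay, the lamb, the mouse]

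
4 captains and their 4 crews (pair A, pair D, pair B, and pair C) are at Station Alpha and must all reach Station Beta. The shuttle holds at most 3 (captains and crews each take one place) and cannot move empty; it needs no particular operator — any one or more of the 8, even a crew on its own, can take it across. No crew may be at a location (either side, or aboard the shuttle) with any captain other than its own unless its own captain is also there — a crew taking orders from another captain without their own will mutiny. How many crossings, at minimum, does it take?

9

Counting alone: each trip to Station Beta takes at most 3 across and each return brings at least 1 back, so after t trips out (and t−1 returns) at most 3t − (t−1) of the 8 are across; that first reaches 8 at t = 4, so at least 7 crossings are needed.
The safety rule pushes this higher. Following every safe sequence of crossings, the most of the 8 that can be at Station Beta as the shuttle arrives there on crossing 7 is 7 — never all 8.
So no plan with fewer than 9 crossings exists, and this one achieves 9:
1. captain A and crew A cross → Station Beta.
2. captain A crosses ← Station Alpha.
3. captain A, captain D, and crew D cross → Station Beta.
4. captain A and crew A cross ← Station Alpha.
5. captain A, captain B, and captain C cross → Station Beta.
6. crew D crosses ← Station Alpha.
7. crew A and crew D cross → Station Beta.
8. crew A crosses ← Station Alpha.
9. crew A, crew B, and crew C cross → Station Beta.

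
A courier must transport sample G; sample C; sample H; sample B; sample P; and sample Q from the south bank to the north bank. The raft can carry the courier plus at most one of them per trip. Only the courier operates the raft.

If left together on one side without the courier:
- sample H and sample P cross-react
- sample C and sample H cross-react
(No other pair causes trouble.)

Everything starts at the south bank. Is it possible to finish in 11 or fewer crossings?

Counting alone: the courier can take at most 1 across per trip to the north bank, so moving all 6 needs at least 6 loaded trips out, with a return between consecutive ones — at least 11 crossings.
The safety rule pushes this higher. Following every safe sequence of crossings, the most of the 6 that can be at the north bank as the raft arrives there on crossing 11 is 5 — never all 6.
So the move cannot be finished within 11 crossings. (The shortest complete plan takes 13:)
1. Courier goes to the north bank with sample H.
2. Courier goes back to the south bank alone.
3. Courier goes to the north bank with sample G.
4. Courier goes back to the south bank alone.
5. Courier goes to the north bank with sample C.
6. Courier goes back to the south bank with sample H.
7. Courier goes to the north bank with sample P.
8. Courier goes back to the south bank alone.
9. Courier goes to the north bank with sample B.
10. Courier goes back to the south bank alone.
11. Courier goes to the north bank with sample Q.
12. Courier goes back to the south bank alone.
13. Courier goes to the north bank with sample H.

No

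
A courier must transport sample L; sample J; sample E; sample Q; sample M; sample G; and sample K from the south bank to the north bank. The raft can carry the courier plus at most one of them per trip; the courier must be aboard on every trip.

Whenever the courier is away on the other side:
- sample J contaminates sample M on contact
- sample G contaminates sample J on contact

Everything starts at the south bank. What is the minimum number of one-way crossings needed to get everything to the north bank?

15

Counting alone: the courier can take at most 1 across per trip to the north bank, so moving all 7 needs at least 7 loaded trips out, with a return between consecutive ones — at least 13 crossings.
The safety rule pushes this higher. Following every safe sequence of crossings, the most of the 7 that can be at the north bank as the raft arrives there on crossing 13 is 6 — never all 7.
So no plan with fewer than 15 crossings exists, and this one achieves 15:
1. Courier goes to the north bank with sample J.
2. Courier goes back to the south bank alone.
3. Courier goes to the north bank with sample L.
4. Courier goes back to the south bank alone.
5. Courier goes to the north bank with sample E.
6. Courier goes back to the south bank alone.
7. Courier goes to the north bank with sample Q.
8. Courier goes back to the south bank alone.
9. Courier goes to the north bank with sample M.
10. Courier goes back to the south bank with sample J.
11. Courier goes to the north bank with sample G.
12. Courier goes back to the south bank alone.
13. Courier goes to the north bank with sample K.
14. Courier goes back to the south bank alone.
15. Courier goes to the north bank with sample J.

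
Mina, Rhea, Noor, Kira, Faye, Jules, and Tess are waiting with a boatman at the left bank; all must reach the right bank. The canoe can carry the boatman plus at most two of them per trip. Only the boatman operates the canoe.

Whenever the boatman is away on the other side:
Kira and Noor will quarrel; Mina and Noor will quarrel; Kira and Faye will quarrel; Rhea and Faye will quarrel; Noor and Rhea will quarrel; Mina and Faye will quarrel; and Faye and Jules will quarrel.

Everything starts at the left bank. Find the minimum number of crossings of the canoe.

Counting alone: the boatman can take at most 2 across per trip to the right bank, so moving all 7 needs at least 4 loaded trips out, with a return between consecutive ones — at least 7 crossings.
The safety rule pushes this higher. Following every safe sequence of crossings, the most of the 7 that can be at the right bank as the canoe arrives there on crossing 7 is 6 — never all 7.
So no plan with fewer than 9 crossings exists, and this one achieves 9:
1. Boatman goes to the right bank with Faye and Noor.
2. Boatman goes back to the left bank alone.
3. Boatman goes to the right bank with Tess.
4. Boatman goes back to the left bank alone.
5. Boatman goes to the right bank with Mina and Rhea.
6. Boatman goes back to the left bank with Faye and Noor.
7. Boatman goes to the right bank with Jules and Kira.
8. Boatman goes back to the left bank alone.
9. Boatman goes to the right bank with Faye and Noor.

9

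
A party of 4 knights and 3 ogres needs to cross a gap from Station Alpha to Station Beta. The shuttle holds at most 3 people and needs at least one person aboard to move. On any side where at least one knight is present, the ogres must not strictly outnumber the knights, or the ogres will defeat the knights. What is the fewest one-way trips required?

Counting alone: each trip to Station Beta takes at most 3 across and each return brings at least 1 back, so after t trips out (and t−1 returns) at most 3t − (t−1) of the 7 are across; that first reaches 7 at t = 3, so at least 5 crossings are needed.
The plan below uses exactly 5 crossings, so it is optimal:
1. 3 ogres → Station Beta.  (Station Alpha: 4K 0O; Station Beta: 0K 3O)
2. 1 ogre ← Station Alpha.  (Station Alpha: 4K 1O; Station Beta: 0K 2O)
3. 3 knights → Station Beta.  (Station Alpha: 1K 1O; Station Beta: 3K 2O)
4. 1 knight ← Station Alpha.  (Station Alpha: 2K 1O; Station Beta: 2K 2O)
5. 2 knights and 1 ogre → Station Beta.  (Station Alpha: 0K 0O; Station Beta: 4K 3O)

5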